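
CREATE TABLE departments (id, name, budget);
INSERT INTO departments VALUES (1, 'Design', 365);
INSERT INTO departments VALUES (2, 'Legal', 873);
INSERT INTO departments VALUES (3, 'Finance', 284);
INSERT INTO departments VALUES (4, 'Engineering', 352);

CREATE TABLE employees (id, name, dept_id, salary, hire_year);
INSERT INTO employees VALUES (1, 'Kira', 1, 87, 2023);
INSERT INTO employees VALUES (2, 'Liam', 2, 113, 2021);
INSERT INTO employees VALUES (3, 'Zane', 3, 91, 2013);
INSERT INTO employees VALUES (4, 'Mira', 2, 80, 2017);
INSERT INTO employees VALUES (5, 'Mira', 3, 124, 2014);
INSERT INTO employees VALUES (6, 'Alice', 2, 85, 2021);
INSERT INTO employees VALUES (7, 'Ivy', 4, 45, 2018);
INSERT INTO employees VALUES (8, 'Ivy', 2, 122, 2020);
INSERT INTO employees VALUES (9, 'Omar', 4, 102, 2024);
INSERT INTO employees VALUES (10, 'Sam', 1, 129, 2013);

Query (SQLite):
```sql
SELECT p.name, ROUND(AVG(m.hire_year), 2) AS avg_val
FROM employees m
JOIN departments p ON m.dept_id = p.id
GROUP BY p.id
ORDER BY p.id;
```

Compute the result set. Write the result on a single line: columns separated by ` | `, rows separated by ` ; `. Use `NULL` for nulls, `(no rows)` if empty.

Join each employees row to its departments via dept_id.
Group joined rows by departments.id; compute ROUND(AVG(m.hire_year), 2) per group.
  1: ids {1, 10} → ROUND(AVG(m.hire_year), 2)=2018
  2: ids {2, 4, 6, 8} → ROUND(AVG(m.hire_year), 2)=2019.75
  3: ids {3, 5} → ROUND(AVG(m.hire_year), 2)=2013.5
  4: ids {7, 9} → ROUND(AVG(m.hire_year), 2)=2021

Design | 2018 ; Legal | 2019.75 ; Finance | 2013.5 ; Engineering | 2021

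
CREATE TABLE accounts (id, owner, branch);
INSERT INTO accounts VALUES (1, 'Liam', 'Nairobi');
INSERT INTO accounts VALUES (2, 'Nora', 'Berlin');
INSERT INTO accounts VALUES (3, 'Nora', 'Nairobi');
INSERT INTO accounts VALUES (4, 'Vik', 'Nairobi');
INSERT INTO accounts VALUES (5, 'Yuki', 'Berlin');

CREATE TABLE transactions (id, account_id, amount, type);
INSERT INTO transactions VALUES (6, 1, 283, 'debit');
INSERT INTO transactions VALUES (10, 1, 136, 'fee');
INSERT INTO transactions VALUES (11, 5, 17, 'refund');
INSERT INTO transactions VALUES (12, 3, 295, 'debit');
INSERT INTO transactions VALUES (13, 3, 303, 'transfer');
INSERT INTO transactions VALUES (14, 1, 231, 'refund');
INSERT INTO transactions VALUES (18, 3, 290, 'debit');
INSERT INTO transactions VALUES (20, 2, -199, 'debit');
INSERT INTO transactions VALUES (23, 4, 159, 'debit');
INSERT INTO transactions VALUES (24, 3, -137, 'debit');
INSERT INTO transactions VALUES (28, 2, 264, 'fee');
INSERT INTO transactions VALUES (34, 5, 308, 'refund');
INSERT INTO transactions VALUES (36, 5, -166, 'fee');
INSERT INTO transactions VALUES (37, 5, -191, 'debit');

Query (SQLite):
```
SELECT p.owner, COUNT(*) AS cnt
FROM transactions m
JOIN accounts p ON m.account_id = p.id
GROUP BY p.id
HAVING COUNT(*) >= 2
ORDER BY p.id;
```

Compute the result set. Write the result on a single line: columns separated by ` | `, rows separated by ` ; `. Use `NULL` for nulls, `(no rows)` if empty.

Liam | 3 ; Nora | 2 ; Nora | 4 ; Yuki | 4

Join each transactions row to its accounts via account_id.
Group joined rows by accounts.id; compute COUNT(*) per group.
HAVING: keep groups with count ≥ 2.
  1: ids {6, 10, 14} → COUNT(*)=3
  2: ids {20, 28} → COUNT(*)=2
  3: ids {12, 13, 18, 24} → COUNT(*)=4
  4: ids {23} → COUNT(*)=1
  5: ids {11, 34, 36, 37} → COUNT(*)=4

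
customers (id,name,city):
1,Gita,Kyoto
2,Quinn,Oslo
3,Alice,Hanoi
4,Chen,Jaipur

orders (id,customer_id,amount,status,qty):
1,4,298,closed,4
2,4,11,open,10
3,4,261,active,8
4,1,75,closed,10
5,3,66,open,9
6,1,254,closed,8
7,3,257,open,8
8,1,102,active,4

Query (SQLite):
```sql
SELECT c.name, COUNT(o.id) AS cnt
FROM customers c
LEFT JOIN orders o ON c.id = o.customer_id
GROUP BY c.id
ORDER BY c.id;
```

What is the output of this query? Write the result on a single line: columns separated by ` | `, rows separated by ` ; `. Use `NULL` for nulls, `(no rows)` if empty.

LEFT JOIN keeps every customers row; unmatched ones get NULL for orders columns.
Group by customers.id and compute COUNT(o.id). COUNT(col) of an all-NULL group is 0.
  1: ids {4, 6, 8} → COUNT(o.id)=3
  2: ids {—} → COUNT(o.id)=0
  3: ids {5, 7} → COUNT(o.id)=2
  4: ids {1, 2, 3} → COUNT(o.id)=3

Gita | 3 ; Quinn | 0 ; Alice | 2 ; Chen | 3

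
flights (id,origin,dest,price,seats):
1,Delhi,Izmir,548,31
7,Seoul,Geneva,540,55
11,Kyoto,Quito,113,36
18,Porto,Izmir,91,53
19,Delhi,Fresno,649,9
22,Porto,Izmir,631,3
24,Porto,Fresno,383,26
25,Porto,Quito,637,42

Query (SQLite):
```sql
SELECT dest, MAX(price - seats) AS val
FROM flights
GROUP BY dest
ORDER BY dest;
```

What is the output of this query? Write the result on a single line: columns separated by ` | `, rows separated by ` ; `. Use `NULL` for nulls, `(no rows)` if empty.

For each row compute price - seats.
Group by dest; take MAX of the expression per group.
  Fresno: ids {19, 24} → MAX(price - seats)=640
  Geneva: ids {7} → MAX(price - seats)=485
  Izmir: ids {1, 18, 22} → MAX(price - seats)=628
  Quito: ids {11, 25} → MAX(price - seats)=595

Fresno | 640 ; Geneva | 485 ; Izmir | 628 ; Quito | 595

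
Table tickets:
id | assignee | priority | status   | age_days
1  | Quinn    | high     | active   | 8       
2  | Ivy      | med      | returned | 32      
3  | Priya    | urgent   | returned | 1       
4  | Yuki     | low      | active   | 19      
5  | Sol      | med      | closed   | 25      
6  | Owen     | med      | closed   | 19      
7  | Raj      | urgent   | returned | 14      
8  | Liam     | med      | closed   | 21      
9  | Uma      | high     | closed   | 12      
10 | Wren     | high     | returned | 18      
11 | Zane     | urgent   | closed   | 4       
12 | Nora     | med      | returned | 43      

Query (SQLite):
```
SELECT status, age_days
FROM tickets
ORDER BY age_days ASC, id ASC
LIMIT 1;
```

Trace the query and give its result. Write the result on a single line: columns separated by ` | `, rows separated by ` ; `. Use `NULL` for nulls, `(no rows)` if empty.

returned | 1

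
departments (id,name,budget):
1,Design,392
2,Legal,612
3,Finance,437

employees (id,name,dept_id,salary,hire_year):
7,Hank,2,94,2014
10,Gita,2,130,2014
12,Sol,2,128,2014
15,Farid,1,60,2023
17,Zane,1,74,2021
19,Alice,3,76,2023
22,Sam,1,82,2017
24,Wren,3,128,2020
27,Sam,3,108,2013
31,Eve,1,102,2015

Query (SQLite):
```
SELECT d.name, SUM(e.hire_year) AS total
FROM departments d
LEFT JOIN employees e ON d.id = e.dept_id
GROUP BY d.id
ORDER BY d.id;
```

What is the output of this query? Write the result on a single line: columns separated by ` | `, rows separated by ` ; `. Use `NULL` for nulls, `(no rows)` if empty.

LEFT JOIN keeps every departments row; unmatched ones get NULL for employees columns.
Group by departments.id and compute SUM(e.hire_year). SUM over an all-NULL group is NULL.
  1: ids {15, 17, 22, 31} → SUM(e.hire_year)=8076
  2: ids {7, 10, 12} → SUM(e.hire_year)=6042
  3: ids {19, 24, 27} → SUM(e.hire_year)=6056

Design | 8076 ; Legal | 6042 ; Finance | 6056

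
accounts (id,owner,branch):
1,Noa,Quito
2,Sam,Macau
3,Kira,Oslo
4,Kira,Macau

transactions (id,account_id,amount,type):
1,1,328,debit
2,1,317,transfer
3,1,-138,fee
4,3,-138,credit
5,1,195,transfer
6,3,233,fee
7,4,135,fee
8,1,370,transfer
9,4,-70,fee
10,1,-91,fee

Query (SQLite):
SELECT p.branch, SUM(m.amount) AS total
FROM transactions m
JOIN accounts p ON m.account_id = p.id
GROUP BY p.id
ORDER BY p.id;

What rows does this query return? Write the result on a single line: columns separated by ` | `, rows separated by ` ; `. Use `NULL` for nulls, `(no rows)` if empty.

Quito | 981 ; Oslo | 95 ; Macau | 65

Join each transactions row to its accounts via account_id.
Group joined rows by accounts.id; compute SUM(m.amount) per group.
  1: ids {1, 2, 3, 5, 8, 10} → SUM(m.amount)=981
  3: ids {4, 6} → SUM(m.amount)=95
  4: ids {7, 9} → SUM(m.amount)=65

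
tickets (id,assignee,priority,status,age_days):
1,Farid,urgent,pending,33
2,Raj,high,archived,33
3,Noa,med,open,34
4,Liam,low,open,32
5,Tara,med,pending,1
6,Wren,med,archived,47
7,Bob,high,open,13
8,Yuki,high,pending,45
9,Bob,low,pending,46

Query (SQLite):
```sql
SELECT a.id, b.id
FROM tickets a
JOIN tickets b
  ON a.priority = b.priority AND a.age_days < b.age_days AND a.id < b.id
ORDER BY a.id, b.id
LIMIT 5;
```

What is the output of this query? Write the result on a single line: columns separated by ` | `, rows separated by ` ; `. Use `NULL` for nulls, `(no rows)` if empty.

Pairs (a,b) with same priority, a.age_days < b.age_days, a.id < b.id.
priority groups: high:{2,7,8} low:{4,9} med:{3,5,6} urgent:{1}
Ordered by (a.id, b.id); first 5.

2 | 8 ; 3 | 6 ; 4 | 9 ; 5 | 6 ; 7 | 8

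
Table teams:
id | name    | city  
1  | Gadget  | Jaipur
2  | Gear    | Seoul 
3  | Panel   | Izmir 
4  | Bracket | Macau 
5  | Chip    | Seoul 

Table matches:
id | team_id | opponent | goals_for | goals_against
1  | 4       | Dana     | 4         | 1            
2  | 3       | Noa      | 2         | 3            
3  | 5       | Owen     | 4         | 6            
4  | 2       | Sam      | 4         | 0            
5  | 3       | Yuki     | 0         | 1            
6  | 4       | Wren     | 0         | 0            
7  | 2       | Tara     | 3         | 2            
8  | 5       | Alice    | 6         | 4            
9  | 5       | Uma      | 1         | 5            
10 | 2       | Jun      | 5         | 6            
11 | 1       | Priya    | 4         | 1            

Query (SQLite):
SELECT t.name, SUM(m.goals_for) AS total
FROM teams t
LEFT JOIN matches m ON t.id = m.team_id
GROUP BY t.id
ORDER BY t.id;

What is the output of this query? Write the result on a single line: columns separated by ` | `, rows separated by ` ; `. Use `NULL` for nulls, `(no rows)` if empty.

Gadget | 4 ; Gear | 12 ; Panel | 2 ; Bracket | 4 ; Chip | 11

LEFT JOIN keeps every teams row; unmatched ones get NULL for matches columns.
Group by teams.id and compute SUM(m.goals_for). SUM over an all-NULL group is NULL.
  1: ids {11} → SUM(m.goals_for)=4
  2: ids {4, 7, 10} → SUM(m.goals_for)=12
  3: ids {2, 5} → SUM(m.goals_for)=2
  4: ids {1, 6} → SUM(m.goals_for)=4
  5: ids {3, 8, 9} → SUM(m.goals_for)=11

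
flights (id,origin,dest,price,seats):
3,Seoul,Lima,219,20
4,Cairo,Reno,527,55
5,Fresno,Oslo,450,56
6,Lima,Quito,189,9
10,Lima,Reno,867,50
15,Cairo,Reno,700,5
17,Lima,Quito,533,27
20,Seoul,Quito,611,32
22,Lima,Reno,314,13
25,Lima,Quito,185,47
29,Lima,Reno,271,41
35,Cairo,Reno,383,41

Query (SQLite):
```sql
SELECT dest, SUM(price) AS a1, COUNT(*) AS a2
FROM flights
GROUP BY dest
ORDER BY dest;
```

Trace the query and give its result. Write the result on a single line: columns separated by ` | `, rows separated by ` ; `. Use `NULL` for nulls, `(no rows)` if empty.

Lima | 219 | 1 ; Oslo | 450 | 1 ; Quito | 1518 | 4 ; Reno | 3062 | 6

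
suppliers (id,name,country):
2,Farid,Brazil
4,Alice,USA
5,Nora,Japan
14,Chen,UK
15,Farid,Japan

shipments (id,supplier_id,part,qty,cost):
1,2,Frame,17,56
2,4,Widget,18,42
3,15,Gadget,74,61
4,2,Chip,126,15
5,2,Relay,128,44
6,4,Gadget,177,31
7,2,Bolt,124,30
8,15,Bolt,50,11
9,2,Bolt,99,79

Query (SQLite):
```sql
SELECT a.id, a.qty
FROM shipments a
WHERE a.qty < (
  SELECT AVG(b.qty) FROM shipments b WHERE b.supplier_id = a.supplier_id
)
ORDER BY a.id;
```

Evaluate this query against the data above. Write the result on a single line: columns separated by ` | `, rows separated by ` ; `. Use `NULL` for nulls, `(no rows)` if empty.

1 | 17 ; 2 | 18 ; 8 | 50

For each shipments row a, compute AVG(qty) over rows sharing a.supplier_id.
Keep row a if a.qty < that per-group AVG.
  supplier_id=2: AVG(qty) = 98.8
  supplier_id=4: AVG(qty) = 97.5
  supplier_id=15: AVG(qty) = 62.0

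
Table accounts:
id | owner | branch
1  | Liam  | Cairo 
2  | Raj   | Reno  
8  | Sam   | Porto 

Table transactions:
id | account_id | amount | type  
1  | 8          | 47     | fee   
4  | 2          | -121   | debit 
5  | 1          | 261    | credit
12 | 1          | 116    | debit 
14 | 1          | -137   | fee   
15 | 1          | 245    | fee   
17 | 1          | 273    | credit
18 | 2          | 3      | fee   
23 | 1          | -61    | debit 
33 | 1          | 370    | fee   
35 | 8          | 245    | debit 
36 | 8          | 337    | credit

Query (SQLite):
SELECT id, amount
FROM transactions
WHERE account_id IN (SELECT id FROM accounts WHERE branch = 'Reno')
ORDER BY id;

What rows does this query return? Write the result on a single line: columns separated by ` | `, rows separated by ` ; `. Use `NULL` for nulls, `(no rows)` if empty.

Inner query: accounts.id where branch = 'Reno'.
Outer: keep transactions rows whose account_id is in that set.
Inner query → {2}

4 | -121 ; 18 | 3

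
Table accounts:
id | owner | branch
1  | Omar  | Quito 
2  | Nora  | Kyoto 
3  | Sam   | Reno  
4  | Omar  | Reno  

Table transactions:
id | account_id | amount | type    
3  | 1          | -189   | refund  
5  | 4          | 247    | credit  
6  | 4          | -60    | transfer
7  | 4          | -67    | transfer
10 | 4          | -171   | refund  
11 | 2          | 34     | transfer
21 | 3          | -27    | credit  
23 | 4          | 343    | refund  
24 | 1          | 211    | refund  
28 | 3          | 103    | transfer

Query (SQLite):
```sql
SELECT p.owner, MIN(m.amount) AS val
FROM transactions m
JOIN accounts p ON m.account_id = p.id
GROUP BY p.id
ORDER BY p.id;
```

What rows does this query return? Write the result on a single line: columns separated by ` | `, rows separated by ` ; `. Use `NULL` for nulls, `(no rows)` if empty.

Omar | -189 ; Nora | 34 ; Sam | -27 ; Omar | -171

Join each transactions row to its accounts via account_id.
Group joined rows by accounts.id; compute MIN(m.amount) per group.
  1: ids {3, 24} → MIN(m.amount)=-189
  2: ids {11} → MIN(m.amount)=34
  3: ids {21, 28} → MIN(m.amount)=-27
  4: ids {5, 6, 7, 10, 23} → MIN(m.amount)=-171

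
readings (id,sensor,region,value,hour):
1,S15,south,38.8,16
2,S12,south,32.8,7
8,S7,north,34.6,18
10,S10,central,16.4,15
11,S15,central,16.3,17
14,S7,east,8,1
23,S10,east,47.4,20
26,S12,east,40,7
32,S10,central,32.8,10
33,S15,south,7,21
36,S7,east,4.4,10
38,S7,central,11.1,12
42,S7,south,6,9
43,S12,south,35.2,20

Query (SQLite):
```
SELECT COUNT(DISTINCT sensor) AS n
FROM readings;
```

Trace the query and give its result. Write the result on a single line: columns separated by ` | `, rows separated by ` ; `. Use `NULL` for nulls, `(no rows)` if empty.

Count distinct non-NULL sensor values.

4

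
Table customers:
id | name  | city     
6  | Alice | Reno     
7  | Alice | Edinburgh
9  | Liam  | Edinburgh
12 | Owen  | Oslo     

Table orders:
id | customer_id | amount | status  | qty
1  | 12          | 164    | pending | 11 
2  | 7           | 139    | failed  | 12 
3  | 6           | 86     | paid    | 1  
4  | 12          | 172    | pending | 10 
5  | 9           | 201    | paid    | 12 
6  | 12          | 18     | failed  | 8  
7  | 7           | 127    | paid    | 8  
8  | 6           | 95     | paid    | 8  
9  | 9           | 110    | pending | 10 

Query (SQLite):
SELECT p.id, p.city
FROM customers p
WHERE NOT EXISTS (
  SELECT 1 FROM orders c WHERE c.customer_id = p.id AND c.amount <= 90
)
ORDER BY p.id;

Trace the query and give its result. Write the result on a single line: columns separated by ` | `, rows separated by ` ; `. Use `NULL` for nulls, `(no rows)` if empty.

7 | Edinburgh ; 9 | Edinburgh

For each customers row, check whether any orders with matching customer_id has amount <= 90.
Keep rows where that is false.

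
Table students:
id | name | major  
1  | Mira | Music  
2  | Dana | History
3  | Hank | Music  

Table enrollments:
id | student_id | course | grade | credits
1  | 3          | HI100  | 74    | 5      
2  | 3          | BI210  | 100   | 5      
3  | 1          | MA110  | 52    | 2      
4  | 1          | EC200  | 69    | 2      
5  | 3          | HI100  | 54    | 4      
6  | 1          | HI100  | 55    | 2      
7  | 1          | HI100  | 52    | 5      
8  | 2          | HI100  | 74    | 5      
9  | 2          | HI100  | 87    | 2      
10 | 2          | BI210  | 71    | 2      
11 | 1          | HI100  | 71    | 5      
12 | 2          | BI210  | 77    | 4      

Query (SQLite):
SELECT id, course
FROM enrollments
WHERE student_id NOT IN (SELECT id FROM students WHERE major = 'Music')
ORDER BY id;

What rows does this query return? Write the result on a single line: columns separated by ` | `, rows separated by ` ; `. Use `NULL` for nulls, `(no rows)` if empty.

Inner query: students.id where major = 'Music'.
Outer: keep enrollments rows whose student_id is not in that set.
Inner query → {1, 3}

8 | HI100 ; 9 | HI100 ; 10 | BI210 ; 12 | BI210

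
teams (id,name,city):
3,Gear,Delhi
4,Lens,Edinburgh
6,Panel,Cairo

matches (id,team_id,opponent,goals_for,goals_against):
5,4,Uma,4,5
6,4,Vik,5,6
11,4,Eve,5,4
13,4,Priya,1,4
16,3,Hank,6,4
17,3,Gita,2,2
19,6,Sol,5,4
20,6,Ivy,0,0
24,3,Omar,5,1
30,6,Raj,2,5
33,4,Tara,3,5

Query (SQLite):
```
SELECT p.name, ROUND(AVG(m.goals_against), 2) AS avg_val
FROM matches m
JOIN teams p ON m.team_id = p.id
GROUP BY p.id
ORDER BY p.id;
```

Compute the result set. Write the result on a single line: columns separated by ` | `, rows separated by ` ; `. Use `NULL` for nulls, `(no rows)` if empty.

Join each matches row to its teams via team_id.
Group joined rows by teams.id; compute ROUND(AVG(m.goals_against), 2) per group.
  3: ids {16, 17, 24} → ROUND(AVG(m.goals_against), 2)=2.33
  4: ids {5, 6, 11, 13, 33} → ROUND(AVG(m.goals_against), 2)=4.8
  6: ids {19, 20, 30} → ROUND(AVG(m.goals_against), 2)=3

Gear | 2.33 ; Lens | 4.8 ; Panel | 3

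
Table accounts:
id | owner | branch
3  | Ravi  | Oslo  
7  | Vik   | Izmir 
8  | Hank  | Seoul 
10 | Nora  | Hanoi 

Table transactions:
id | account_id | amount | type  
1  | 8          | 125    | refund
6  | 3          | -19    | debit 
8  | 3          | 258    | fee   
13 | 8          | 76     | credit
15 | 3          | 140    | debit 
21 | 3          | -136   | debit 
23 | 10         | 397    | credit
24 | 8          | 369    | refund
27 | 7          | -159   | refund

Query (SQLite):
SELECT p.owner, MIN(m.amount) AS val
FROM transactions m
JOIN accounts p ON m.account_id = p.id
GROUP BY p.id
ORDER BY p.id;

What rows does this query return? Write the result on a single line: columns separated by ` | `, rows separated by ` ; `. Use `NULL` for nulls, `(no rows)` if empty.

Ravi | -136 ; Vik | -159 ; Hank | 76 ; Nora | 397

Join each transactions row to its accounts via account_id.
Group joined rows by accounts.id; compute MIN(m.amount) per group.
  3: ids {6, 8, 15, 21} → MIN(m.amount)=-136
  7: ids {27} → MIN(m.amount)=-159
  8: ids {1, 13, 24} → MIN(m.amount)=76
  10: ids {23} → MIN(m.amount)=397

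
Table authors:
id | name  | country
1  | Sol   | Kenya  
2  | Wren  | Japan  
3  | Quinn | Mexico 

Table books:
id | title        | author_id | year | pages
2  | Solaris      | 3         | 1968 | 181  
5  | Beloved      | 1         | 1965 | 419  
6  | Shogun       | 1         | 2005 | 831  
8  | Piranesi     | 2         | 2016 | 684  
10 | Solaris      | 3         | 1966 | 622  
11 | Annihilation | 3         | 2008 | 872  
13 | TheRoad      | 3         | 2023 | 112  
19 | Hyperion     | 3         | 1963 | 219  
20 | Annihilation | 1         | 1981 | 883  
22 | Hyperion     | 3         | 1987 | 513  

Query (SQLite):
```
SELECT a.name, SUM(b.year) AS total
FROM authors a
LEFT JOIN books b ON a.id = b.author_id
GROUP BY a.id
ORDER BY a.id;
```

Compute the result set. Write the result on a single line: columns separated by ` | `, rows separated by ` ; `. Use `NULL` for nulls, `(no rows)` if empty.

LEFT JOIN keeps every authors row; unmatched ones get NULL for books columns.
Group by authors.id and compute SUM(b.year). SUM over an all-NULL group is NULL.
  1: ids {5, 6, 20} → SUM(b.year)=5951
  2: ids {8} → SUM(b.year)=2016
  3: ids {2, 10, 11, 13, 19, 22} → SUM(b.year)=11915

Sol | 5951 ; Wren | 2016 ; Quinn | 11915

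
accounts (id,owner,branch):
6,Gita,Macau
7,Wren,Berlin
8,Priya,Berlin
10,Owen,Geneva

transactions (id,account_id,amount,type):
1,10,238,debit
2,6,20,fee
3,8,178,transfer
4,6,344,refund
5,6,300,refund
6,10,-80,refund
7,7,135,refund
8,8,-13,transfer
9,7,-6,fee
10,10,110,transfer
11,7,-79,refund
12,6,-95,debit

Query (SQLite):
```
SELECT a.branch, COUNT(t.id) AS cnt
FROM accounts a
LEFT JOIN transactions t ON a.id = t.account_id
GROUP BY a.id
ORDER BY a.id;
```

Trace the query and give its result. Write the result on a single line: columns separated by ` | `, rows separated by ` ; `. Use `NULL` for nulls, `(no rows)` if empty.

Macau | 4 ; Berlin | 3 ; Berlin | 2 ; Geneva | 3

LEFT JOIN keeps every accounts row; unmatched ones get NULL for transactions columns.
Group by accounts.id and compute COUNT(t.id). COUNT(col) of an all-NULL group is 0.
  6: ids {2, 4, 5, 12} → COUNT(t.id)=4
  7: ids {7, 9, 11} → COUNT(t.id)=3
  8: ids {3, 8} → COUNT(t.id)=2
  10: ids {1, 6, 10} → COUNT(t.id)=3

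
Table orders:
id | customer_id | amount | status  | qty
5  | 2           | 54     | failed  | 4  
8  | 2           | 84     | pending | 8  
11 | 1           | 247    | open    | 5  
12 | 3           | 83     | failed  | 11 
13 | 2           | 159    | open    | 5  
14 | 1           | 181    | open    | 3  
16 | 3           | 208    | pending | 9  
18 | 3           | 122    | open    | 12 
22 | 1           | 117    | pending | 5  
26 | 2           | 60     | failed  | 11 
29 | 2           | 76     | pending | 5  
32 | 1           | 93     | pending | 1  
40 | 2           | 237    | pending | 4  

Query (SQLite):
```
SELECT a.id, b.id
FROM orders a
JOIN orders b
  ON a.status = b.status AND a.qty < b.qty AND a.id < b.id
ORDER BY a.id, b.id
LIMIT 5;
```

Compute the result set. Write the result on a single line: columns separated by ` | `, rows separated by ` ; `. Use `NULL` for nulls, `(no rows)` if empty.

5 | 12 ; 5 | 26 ; 8 | 16 ; 11 | 18 ; 13 | 18

Pairs (a,b) with same status, a.qty < b.qty, a.id < b.id.
status groups: failed:{5,12,26} open:{11,13,14,18} pending:{8,16,22,29,32,40}
Ordered by (a.id, b.id); first 5.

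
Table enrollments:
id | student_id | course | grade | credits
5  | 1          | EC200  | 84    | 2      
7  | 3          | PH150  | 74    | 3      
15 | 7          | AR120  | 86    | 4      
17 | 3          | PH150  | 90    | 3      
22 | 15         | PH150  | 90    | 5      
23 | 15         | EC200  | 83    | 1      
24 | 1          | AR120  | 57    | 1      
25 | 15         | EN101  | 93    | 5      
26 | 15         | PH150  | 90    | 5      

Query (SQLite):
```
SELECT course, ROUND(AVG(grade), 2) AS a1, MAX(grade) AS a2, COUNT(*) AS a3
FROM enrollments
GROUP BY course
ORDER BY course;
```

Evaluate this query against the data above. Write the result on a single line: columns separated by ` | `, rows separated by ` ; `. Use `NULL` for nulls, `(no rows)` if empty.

AR120 | 71.5 | 86 | 2 ; EC200 | 83.5 | 84 | 2 ; EN101 | 93 | 93 | 1 ; PH150 | 86 | 90 | 4

Group enrollments by course.
Per group compute: ROUND(AVG(grade), 2), MAX(grade), COUNT(*).
  AR120: ids {15, 24} → ROUND(AVG(grade), 2)=71.5, MAX(grade)=86, COUNT(*)=2
  EC200: ids {5, 23} → ROUND(AVG(grade), 2)=83.5, MAX(grade)=84, COUNT(*)=2
  EN101: ids {25} → ROUND(AVG(grade), 2)=93, MAX(grade)=93, COUNT(*)=1
  PH150: ids {7, 17, 22, 26} → ROUND(AVG(grade), 2)=86, MAX(grade)=90, COUNT(*)=4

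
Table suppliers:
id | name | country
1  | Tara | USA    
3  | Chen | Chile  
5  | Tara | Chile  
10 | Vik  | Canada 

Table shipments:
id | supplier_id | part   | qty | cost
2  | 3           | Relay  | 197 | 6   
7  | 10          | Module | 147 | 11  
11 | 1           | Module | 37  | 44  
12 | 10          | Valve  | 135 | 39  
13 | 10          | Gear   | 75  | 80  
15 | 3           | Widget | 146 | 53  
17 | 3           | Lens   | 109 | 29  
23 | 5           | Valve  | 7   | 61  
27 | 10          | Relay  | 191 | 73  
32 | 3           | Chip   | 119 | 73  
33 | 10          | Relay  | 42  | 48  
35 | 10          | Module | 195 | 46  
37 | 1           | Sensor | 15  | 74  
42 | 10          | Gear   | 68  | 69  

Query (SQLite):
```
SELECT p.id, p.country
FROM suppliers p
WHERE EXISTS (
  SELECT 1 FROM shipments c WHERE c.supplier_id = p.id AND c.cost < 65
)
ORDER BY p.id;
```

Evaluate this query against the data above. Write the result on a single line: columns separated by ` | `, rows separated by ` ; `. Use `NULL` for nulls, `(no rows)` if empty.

For each suppliers row, check whether any shipments with matching supplier_id has cost < 65.
Keep rows where that is true.

1 | USA ; 3 | Chile ; 5 | Chile ; 10 | Canada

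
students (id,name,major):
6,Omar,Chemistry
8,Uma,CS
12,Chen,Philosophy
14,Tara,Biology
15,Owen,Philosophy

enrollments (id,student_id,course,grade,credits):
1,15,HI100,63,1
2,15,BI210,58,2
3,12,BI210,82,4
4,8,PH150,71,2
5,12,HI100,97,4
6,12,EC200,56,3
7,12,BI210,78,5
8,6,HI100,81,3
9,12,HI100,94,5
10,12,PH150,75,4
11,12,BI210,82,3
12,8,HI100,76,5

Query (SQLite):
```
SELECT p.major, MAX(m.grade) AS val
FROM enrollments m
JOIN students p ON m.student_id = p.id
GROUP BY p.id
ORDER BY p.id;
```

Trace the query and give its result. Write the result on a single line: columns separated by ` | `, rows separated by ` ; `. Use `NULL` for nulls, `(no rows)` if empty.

Chemistry | 81 ; CS | 76 ; Philosophy | 97 ; Philosophy | 63

Join each enrollments row to its students via student_id.
Group joined rows by students.id; compute MAX(m.grade) per group.
  6: ids {8} → MAX(m.grade)=81
  8: ids {4, 12} → MAX(m.grade)=76
  12: ids {3, 5, 6, 7, 9, 10, 11} → MAX(m.grade)=97
  15: ids {1, 2} → MAX(m.grade)=63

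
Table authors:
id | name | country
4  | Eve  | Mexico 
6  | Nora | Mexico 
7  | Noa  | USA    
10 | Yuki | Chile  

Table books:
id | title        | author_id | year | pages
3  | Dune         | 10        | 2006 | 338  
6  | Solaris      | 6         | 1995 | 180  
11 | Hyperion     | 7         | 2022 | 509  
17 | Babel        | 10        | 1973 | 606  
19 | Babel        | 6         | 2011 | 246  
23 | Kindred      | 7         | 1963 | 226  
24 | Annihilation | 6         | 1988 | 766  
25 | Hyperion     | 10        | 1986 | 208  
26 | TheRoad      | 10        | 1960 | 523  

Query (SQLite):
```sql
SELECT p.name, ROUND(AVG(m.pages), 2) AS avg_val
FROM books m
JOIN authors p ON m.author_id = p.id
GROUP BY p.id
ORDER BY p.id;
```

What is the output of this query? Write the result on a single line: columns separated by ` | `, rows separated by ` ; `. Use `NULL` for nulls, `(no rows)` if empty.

Join each books row to its authors via author_id.
Group joined rows by authors.id; compute ROUND(AVG(m.pages), 2) per group.
  6: ids {6, 19, 24} → ROUND(AVG(m.pages), 2)=397.33
  7: ids {11, 23} → ROUND(AVG(m.pages), 2)=367.5
  10: ids {3, 17, 25, 26} → ROUND(AVG(m.pages), 2)=418.75

Nora | 397.33 ; Noa | 367.5 ; Yuki | 418.75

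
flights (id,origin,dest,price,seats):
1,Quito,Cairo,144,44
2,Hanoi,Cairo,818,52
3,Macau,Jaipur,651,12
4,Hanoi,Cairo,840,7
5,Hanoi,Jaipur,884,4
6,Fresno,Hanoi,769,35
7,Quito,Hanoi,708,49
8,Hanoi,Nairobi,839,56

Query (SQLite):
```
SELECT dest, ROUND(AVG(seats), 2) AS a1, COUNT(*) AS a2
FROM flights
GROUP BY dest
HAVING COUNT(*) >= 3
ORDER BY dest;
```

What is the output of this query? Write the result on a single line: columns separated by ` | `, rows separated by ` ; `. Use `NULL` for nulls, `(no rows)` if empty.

Cairo | 34.33 | 3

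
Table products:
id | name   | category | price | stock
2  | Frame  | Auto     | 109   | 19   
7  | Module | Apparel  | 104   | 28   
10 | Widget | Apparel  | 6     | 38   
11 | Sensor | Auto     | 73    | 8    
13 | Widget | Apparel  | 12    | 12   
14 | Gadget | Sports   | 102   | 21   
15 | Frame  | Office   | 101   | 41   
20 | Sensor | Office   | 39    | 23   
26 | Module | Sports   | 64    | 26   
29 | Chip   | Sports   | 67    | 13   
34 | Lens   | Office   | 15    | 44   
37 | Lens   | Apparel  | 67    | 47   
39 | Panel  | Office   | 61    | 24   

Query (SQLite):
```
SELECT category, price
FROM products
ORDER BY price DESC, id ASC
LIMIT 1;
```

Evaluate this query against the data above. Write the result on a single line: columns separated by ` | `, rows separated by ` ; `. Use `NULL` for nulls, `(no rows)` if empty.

Auto | 109

Sort by price desc, tiebreak id asc: (109, id=2), (104, id=7), (102, id=14), (101, id=15) …. Take first 1.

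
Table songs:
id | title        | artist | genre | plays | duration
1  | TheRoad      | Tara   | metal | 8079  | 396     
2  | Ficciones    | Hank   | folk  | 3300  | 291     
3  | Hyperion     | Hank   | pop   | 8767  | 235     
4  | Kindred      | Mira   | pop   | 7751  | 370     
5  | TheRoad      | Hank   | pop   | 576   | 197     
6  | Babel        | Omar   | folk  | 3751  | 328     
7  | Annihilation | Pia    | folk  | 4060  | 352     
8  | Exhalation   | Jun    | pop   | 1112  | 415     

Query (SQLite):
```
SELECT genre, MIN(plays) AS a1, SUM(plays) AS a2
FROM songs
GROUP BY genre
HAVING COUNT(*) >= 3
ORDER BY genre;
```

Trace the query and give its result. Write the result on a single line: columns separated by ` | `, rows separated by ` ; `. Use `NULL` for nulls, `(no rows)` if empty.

folk | 3300 | 11111 ; pop | 576 | 18206

Group songs by genre.
Per group compute: MIN(plays), SUM(plays).
HAVING: drop groups with fewer than 3 rows.
  folk: ids {2, 6, 7} → MIN(plays)=3300, SUM(plays)=11111
  metal: ids {1} → MIN(plays)=8079, SUM(plays)=8079
  pop: ids {3, 4, 5, 8} → MIN(plays)=576, SUM(plays)=18206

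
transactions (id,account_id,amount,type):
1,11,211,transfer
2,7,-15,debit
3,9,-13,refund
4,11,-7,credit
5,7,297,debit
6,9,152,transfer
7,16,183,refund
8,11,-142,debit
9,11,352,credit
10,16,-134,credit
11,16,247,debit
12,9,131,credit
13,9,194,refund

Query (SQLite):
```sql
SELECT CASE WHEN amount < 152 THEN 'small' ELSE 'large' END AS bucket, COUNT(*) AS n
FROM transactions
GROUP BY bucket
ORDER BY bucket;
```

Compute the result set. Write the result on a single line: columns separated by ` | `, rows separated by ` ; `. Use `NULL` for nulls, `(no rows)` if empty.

large | 7 ; small | 6

Bucket rows by amount < 152 → 'small' else 'large'; count each bucket.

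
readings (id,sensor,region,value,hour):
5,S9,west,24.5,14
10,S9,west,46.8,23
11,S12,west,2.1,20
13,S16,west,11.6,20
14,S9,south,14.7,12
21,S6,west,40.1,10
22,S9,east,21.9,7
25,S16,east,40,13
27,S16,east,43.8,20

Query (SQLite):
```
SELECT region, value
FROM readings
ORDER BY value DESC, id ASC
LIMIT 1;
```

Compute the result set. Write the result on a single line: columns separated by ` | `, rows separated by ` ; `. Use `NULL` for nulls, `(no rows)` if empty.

Sort by value desc, tiebreak id asc: (46.8, id=10), (43.8, id=27), (40.1, id=21), (40, id=25) …. Take first 1.

west | 46.8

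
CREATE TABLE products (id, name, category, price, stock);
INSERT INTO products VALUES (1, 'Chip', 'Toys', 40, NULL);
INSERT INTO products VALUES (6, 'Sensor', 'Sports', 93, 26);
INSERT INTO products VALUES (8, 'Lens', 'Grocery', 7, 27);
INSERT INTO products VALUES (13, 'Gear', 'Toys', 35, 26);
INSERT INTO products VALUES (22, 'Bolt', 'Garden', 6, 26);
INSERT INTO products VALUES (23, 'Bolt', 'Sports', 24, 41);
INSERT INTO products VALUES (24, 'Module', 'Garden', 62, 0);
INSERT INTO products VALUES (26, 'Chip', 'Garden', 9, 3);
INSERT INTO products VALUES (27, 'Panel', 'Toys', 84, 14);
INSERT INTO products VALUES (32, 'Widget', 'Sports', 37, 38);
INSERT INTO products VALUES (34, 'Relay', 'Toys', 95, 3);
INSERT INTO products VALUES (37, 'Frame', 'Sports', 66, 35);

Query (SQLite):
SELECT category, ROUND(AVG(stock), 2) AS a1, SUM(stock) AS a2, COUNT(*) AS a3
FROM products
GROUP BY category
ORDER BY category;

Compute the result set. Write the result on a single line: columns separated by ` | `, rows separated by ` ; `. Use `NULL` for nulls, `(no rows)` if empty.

Group products by category.
Per group compute: ROUND(AVG(stock), 2), SUM(stock), COUNT(*).
  Garden: ids {22, 24, 26} → ROUND(AVG(stock), 2)=9.67, SUM(stock)=29, COUNT(*)=3
  Grocery: ids {8} → ROUND(AVG(stock), 2)=27, SUM(stock)=27, COUNT(*)=1
  Sports: ids {6, 23, 32, 37} → ROUND(AVG(stock), 2)=35, SUM(stock)=140, COUNT(*)=4
  Toys: ids {1, 13, 27, 34} → ROUND(AVG(stock), 2)=14.33, SUM(stock)=43, COUNT(*)=4

Garden | 9.67 | 29 | 3 ; Grocery | 27 | 27 | 1 ; Sports | 35 | 140 | 4 ; Toys | 14.33 | 43 | 4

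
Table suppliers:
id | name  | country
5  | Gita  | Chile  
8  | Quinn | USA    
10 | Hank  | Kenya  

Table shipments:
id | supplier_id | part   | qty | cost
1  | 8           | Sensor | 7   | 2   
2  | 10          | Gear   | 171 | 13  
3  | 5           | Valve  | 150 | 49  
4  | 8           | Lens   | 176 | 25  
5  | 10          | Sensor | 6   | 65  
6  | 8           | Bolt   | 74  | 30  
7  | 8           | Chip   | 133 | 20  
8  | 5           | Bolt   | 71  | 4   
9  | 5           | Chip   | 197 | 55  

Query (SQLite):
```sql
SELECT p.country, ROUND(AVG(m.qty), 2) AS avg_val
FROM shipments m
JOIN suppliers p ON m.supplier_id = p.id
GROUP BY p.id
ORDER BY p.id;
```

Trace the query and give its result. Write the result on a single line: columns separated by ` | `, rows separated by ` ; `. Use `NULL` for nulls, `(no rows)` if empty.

Chile | 139.33 ; USA | 97.5 ; Kenya | 88.5

Join each shipments row to its suppliers via supplier_id.
Group joined rows by suppliers.id; compute ROUND(AVG(m.qty), 2) per group.
  5: ids {3, 8, 9} → ROUND(AVG(m.qty), 2)=139.33
  8: ids {1, 4, 6, 7} → ROUND(AVG(m.qty), 2)=97.5
  10: ids {2, 5} → ROUND(AVG(m.qty), 2)=88.5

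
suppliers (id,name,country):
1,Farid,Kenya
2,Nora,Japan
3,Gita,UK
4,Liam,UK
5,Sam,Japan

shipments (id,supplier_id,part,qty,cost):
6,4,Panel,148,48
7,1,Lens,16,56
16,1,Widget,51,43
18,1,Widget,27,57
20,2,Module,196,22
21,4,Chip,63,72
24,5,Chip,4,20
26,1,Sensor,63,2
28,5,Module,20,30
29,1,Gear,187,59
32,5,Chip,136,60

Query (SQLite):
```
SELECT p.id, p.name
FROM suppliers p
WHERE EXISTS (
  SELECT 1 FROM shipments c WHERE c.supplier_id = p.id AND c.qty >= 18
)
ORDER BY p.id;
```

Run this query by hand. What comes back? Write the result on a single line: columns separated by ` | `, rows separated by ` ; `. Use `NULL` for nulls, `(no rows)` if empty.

For each suppliers row, check whether any shipments with matching supplier_id has qty >= 18.
Keep rows where that is true.

1 | Farid ; 2 | Nora ; 4 | Liam ; 5 | Sam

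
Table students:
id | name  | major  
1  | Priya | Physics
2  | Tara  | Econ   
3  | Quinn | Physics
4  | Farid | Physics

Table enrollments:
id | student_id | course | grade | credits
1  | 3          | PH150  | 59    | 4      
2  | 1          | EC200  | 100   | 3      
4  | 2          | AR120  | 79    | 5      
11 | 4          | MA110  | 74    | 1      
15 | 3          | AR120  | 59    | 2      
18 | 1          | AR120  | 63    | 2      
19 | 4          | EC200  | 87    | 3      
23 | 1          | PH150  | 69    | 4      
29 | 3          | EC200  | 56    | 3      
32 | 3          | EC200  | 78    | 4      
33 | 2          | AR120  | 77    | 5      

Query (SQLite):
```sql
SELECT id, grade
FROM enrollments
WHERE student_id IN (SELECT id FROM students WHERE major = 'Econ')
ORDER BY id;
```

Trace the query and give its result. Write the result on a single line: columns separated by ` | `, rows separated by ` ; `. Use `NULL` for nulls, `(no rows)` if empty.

4 | 79 ; 33 | 77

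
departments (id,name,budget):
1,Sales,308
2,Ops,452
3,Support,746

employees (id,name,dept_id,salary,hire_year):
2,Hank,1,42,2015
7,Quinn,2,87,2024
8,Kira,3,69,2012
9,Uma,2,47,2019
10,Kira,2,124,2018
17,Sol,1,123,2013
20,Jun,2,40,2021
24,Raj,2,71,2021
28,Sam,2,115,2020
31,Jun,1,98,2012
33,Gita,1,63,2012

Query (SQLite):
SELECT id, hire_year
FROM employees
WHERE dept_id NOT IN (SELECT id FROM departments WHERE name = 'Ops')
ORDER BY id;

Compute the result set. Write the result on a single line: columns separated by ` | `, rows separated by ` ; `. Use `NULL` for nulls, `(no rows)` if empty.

2 | 2015 ; 8 | 2012 ; 17 | 2013 ; 31 | 2012 ; 33 | 2012

Inner query: departments.id where name = 'Ops'.
Outer: keep employees rows whose dept_id is not in that set.
Inner query → {2}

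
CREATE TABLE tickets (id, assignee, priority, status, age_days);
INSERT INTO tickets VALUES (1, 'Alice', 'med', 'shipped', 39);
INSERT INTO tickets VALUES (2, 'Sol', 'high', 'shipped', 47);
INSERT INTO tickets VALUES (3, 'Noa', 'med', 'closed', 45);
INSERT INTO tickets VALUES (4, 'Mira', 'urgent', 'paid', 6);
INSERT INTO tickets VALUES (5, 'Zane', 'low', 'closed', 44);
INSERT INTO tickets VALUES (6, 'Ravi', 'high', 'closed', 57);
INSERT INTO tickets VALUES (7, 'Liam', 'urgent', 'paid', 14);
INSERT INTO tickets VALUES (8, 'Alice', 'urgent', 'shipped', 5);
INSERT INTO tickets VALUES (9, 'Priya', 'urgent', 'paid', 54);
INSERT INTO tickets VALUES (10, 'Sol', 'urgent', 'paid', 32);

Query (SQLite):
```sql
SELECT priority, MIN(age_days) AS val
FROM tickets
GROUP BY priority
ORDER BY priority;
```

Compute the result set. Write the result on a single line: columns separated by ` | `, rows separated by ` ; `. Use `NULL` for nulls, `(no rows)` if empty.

Partition tickets by priority; compute MIN(age_days) within each group.
  high: ids {2, 6} → MIN(age_days)=47
  low: ids {5} → MIN(age_days)=44
  med: ids {1, 3} → MIN(age_days)=39
  urgent: ids {4, 7, 8, 9, 10} → MIN(age_days)=5

high | 47 ; low | 44 ; med | 39 ; urgent | 5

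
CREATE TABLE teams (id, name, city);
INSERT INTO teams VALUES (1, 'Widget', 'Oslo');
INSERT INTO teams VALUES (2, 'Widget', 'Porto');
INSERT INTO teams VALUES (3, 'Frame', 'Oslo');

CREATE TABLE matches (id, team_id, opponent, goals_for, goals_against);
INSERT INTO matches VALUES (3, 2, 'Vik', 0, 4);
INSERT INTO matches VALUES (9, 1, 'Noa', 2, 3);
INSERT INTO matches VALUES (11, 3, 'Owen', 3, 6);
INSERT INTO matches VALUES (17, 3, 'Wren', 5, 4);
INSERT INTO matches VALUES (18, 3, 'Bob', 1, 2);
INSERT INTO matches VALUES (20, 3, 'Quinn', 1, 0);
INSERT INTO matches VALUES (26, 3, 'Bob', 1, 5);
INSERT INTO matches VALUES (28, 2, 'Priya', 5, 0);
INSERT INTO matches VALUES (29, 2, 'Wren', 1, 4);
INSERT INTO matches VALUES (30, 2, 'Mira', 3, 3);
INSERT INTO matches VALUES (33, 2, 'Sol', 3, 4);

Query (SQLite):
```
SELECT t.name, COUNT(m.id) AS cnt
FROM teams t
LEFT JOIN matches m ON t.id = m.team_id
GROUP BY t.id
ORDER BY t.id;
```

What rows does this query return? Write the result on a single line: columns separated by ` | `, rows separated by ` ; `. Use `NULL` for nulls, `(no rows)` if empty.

Widget | 1 ; Widget | 5 ; Frame | 5

LEFT JOIN keeps every teams row; unmatched ones get NULL for matches columns.
Group by teams.id and compute COUNT(m.id). COUNT(col) of an all-NULL group is 0.
  1: ids {9} → COUNT(m.id)=1
  2: ids {3, 28, 29, 30, 33} → COUNT(m.id)=5
  3: ids {11, 17, 18, 20, 26} → COUNT(m.id)=5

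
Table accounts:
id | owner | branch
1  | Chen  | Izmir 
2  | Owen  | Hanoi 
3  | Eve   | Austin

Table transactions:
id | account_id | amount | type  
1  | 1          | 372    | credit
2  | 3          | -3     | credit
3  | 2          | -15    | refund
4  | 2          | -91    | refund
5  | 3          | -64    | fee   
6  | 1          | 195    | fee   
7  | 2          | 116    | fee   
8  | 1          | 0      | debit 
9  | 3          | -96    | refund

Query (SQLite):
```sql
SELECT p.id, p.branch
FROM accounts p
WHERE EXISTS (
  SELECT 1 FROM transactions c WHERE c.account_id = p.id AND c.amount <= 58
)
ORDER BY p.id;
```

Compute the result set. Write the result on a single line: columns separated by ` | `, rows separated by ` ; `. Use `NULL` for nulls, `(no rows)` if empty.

For each accounts row, check whether any transactions with matching account_id has amount <= 58.
Keep rows where that is true.

1 | Izmir ; 2 | Hanoi ; 3 | Austin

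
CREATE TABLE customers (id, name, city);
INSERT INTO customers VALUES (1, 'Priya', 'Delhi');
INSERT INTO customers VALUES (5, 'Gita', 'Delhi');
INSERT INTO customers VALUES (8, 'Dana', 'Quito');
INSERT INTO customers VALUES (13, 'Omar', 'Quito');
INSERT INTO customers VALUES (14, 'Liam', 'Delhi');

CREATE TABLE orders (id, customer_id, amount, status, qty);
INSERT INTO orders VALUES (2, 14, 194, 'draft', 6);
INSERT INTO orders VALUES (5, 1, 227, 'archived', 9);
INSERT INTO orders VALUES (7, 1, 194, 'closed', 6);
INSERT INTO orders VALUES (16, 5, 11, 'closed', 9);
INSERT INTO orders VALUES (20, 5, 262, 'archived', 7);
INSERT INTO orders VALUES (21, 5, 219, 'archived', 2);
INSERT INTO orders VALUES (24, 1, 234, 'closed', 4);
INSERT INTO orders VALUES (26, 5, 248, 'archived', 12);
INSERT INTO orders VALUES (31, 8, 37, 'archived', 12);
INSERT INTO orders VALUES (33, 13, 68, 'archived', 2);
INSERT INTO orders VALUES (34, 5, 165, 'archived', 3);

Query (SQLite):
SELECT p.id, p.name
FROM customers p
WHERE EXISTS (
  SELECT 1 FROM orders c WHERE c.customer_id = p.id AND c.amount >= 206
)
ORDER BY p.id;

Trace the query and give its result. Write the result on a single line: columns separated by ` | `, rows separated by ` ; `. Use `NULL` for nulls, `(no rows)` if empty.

1 | Priya ; 5 | Gita

For each customers row, check whether any orders with matching customer_id has amount >= 206.
Keep rows where that is true.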